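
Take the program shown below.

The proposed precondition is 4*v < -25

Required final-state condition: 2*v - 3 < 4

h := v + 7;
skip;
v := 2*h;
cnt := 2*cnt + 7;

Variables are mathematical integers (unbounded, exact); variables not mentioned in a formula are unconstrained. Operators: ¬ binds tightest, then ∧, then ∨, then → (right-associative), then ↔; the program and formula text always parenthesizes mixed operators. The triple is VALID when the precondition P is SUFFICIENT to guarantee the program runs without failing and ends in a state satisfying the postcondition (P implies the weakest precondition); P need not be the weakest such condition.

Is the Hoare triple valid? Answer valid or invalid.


Working backward. After the program, the postcondition 2*v - 3 < 4 must hold; in canonical form it is 2*v < 7.
Before cnt := 2*cnt + 7: 2*v < 7
Before v := 2*h: 4*h < 7
Before skip: 4*h < 7
Before h := v + 7: 4*v < -21
The weakest precondition is 4*v < -21.
Check whether 4*v < -25 implies it.
Every state satisfying the precondition satisfies the weakest precondition: the implication holds.
Answer: valid


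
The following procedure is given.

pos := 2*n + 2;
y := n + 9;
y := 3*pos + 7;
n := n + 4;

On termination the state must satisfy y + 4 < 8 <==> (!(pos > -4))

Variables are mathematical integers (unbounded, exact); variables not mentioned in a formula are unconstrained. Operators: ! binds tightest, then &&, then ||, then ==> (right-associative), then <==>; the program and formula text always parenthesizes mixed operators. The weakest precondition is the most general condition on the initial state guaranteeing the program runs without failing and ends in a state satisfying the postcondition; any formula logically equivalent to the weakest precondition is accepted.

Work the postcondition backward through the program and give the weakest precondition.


Working backward. After the program, the postcondition y + 4 < 8 <==> (!(pos > -4)) must hold; in canonical form it is y < 4 <==> (!(pos > -4)).
Before n := n + 4: y < 4 <==> (!(pos > -4))
Before y := 3*pos + 7: 3*pos < -3 <==> (!(pos > -4))
Before y := n + 9: 3*pos < -3 <==> (!(pos > -4))
Before pos := 2*n + 2: 6*n < -9 <==> (!(2*n > -6))
Answer: WP = 6*n < -9 <==> (!(2*n > -6))


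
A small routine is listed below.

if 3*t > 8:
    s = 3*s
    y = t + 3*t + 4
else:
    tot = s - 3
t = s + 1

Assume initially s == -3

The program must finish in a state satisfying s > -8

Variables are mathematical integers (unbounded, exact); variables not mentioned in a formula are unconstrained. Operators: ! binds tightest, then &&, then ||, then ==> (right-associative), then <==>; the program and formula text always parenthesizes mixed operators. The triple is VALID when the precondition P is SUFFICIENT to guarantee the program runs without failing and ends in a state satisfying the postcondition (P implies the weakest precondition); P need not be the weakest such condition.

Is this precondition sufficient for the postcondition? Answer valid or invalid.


Working backward. After the program, s > -8 must hold.
Before t := s + 1: s > -8
Then branch requires 3*s > -8; else branch requires s > -8.
Before the if: (3*t > 8 ==> 3*s > -8) && ((!(3*t > 8)) ==> s > -8)
The weakest precondition is (3*t > 8 ==> 3*s > -8) && ((!(3*t > 8)) ==> s > -8).
Check whether s == -3 implies it.
Countermodel: at the initial state s = -3, t = 3, the precondition holds but the weakest precondition fails.
Answer: invalid


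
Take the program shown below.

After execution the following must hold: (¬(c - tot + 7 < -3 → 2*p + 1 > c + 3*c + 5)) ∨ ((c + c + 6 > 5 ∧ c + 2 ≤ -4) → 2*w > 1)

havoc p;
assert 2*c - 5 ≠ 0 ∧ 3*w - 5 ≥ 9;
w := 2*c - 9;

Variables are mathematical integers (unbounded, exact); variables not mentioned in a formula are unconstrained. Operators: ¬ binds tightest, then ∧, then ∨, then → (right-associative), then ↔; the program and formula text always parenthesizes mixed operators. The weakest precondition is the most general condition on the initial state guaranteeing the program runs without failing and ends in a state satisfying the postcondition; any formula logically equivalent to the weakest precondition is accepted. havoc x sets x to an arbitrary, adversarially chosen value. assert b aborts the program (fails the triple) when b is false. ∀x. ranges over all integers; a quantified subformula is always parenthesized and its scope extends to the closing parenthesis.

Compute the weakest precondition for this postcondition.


Working backward. After the program, the postcondition (¬(c - tot + 7 < -3 → 2*p + 1 > c + 3*c + 5)) ∨ ((c + c + 6 > 5 ∧ c + 2 ≤ -4) → 2*w > 1) must hold; in canonical form it is (¬(c < tot - 10 → 2*p > 4*c + 4)) ∨ ((2*c > -1 ∧ c ≤ -6) → 2*w > 1).
Before w := 2*c - 9: (¬(c < tot - 10 → 2*p > 4*c + 4)) ∨ ((2*c > -1 ∧ c ≤ -6) → 4*c > 19)
Before assert 2*c - 5 ≠ 0 ∧ 3*w - 5 ≥ 9: 2*c ≠ 5 ∧ 3*w ≥ 14 ∧ ((¬(c < tot - 10 → 2*p > 4*c + 4)) ∨ ((2*c > -1 ∧ c ≤ -6) → 4*c > 19))
Before havoc p: ∀p_1. (2*c ≠ 5 ∧ 3*w ≥ 14 ∧ ((¬(c < tot - 10 → 2*p_1 > 4*c + 4)) ∨ ((2*c > -1 ∧ c ≤ -6) → 4*c > 19)))
Answer: WP = ∀p_1. (2*c ≠ 5 ∧ 3*w ≥ 14 ∧ ((¬(c < tot - 10 → 2*p_1 > 4*c + 4)) ∨ ((2*c > -1 ∧ c ≤ -6) → 4*c > 19)))


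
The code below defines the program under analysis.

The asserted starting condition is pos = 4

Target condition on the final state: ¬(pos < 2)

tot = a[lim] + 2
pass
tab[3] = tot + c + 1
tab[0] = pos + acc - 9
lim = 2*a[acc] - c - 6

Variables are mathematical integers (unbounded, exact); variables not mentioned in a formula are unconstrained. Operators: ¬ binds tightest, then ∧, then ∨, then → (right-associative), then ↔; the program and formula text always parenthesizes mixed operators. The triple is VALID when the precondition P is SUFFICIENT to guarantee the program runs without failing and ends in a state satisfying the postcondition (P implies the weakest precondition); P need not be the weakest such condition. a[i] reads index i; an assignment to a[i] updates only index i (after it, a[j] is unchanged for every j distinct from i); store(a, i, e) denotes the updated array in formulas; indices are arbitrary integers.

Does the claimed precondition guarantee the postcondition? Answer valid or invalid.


Working backward. After the program, ¬(pos < 2) must hold.
Before lim := 2*a[acc] - c - 6: ¬(pos < 2)
Before tab[0] := pos + acc - 9: ¬(pos < 2)
Before tab[3] := tot + c + 1: ¬(pos < 2)
Before skip: ¬(pos < 2)
Before tot := a[lim] + 2: ¬(pos < 2)
The weakest precondition is ¬(pos < 2).
Check whether pos = 4 implies it.
Every state satisfying the precondition satisfies the weakest precondition: the implication holds.
Answer: valid


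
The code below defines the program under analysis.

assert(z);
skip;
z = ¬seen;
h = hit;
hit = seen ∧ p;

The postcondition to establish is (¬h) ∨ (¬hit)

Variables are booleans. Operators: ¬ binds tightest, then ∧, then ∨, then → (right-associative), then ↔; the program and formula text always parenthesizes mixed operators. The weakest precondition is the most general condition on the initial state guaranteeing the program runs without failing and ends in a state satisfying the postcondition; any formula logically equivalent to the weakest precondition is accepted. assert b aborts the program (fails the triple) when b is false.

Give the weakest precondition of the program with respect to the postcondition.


Working backward. After the program, (¬h) ∨ (¬hit) must hold.
Before hit := seen ∧ p: (¬h) ∨ (¬(seen ∧ p))
Before h := hit: (¬hit) ∨ (¬(seen ∧ p))
Before z := ¬seen: (¬hit) ∨ (¬(seen ∧ p))
Before skip: (¬hit) ∨ (¬(seen ∧ p))
Before assert z: z ∧ ((¬hit) ∨ (¬(seen ∧ p)))
Answer: WP = z ∧ ((¬hit) ∨ (¬(seen ∧ p)))


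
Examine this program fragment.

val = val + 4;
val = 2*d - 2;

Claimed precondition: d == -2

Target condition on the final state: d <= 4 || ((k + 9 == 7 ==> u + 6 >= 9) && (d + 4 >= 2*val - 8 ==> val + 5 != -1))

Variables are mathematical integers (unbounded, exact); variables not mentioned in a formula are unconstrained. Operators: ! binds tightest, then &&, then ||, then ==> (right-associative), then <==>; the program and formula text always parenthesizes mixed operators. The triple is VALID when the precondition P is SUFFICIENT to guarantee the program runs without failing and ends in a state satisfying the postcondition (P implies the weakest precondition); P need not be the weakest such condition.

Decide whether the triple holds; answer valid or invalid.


Working backward. After the program, the postcondition d <= 4 || ((k + 9 == 7 ==> u + 6 >= 9) && (d + 4 >= 2*val - 8 ==> val + 5 != -1)) must hold; in canonical form it is d <= 4 || ((k == -2 ==> u >= 3) && (d >= 2*val - 12 ==> val != -6)).
Before val := 2*d - 2: d <= 4 || ((k == -2 ==> u >= 3) && (3*d <= 16 ==> 2*d != -4))
Before val := val + 4: d <= 4 || ((k == -2 ==> u >= 3) && (3*d <= 16 ==> 2*d != -4))
The weakest precondition is d <= 4 || ((k == -2 ==> u >= 3) && (3*d <= 16 ==> 2*d != -4)).
Check whether d == -2 implies it.
Every state satisfying the precondition satisfies the weakest precondition: the implication holds.
Answer: valid


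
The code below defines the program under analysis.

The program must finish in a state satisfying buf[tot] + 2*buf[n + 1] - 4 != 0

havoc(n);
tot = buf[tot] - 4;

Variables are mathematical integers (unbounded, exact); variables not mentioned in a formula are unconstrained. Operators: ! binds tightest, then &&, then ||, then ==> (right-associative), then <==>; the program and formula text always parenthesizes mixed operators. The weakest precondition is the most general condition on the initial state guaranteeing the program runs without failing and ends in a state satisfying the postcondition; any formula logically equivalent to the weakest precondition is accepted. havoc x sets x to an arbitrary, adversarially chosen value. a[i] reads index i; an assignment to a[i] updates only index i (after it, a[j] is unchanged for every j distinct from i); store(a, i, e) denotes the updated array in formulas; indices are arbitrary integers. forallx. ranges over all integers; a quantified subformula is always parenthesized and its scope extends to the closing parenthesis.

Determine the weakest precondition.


Working backward. After the program, the postcondition buf[tot] + 2*buf[n + 1] - 4 != 0 must hold; in canonical form it is 2*buf[n + 1] + buf[tot] != 4.
Before tot := buf[tot] - 4: 2*buf[n + 1] + buf[buf[tot] - 4] != 4
Before havoc n: forall n_1. 2*buf[n_1 + 1] + buf[buf[tot] - 4] != 4
Answer: WP = forall n_1. 2*buf[n_1 + 1] + buf[buf[tot] - 4] != 4


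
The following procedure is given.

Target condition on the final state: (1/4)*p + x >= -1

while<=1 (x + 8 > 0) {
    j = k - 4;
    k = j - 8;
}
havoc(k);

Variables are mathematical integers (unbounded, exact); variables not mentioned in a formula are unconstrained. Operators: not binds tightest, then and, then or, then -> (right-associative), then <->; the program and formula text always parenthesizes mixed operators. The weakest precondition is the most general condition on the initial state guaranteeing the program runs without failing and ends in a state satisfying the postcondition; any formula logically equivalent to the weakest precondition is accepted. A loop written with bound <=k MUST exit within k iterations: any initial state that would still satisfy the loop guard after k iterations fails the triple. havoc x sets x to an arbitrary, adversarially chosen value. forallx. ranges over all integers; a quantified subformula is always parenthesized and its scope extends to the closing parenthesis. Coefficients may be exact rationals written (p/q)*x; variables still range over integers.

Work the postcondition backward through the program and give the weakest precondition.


Working backward. After the program, (1/4)*p + x >= -1 must hold.
Before havoc k: (1/4)*p + x >= -1
Before the loop (bound <=1), unroll the exhaustion recursion (WP_0 = exit-now case; WP_j = one more guarded iteration, up to j = 1):
  WP_0: (not (x > -8)) and (1/4)*p + x >= -1
  WP_1: (x > -8 -> ((not (x > -8)) and (1/4)*p + x >= -1)) and ((not (x > -8)) -> (1/4)*p + x >= -1)
So before the loop: (x > -8 -> ((not (x > -8)) and (1/4)*p + x >= -1)) and ((not (x > -8)) -> (1/4)*p + x >= -1)
Answer: WP = (x > -8 -> ((not (x > -8)) and (1/4)*p + x >= -1)) and ((not (x > -8)) -> (1/4)*p + x >= -1)


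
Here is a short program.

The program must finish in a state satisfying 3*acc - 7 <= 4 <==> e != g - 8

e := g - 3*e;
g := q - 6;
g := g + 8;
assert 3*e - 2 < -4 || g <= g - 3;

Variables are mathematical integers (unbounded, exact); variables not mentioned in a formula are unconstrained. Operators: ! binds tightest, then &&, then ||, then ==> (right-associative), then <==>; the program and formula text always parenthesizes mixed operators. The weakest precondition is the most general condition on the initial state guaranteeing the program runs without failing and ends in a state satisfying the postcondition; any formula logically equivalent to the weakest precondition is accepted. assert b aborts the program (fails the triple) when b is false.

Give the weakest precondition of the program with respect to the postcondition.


Working backward. After the program, the postcondition 3*acc - 7 <= 4 <==> e != g - 8 must hold; in canonical form it is 3*acc <= 11 <==> e != g - 8.
Before assert 3*e - 2 < -4 || g <= g - 3: 3*e < -2 && (3*acc <= 11 <==> e != g - 8)
Before g := g + 8: 3*e < -2 && (3*acc <= 11 <==> e != g)
Before g := q - 6: 3*e < -2 && (3*acc <= 11 <==> e != q - 6)
Before e := g - 3*e: 3*g < 9*e - 2 && (3*acc <= 11 <==> g != 3*e + q - 6)
Answer: WP = 3*g < 9*e - 2 && (3*acc <= 11 <==> g != 3*e + q - 6)


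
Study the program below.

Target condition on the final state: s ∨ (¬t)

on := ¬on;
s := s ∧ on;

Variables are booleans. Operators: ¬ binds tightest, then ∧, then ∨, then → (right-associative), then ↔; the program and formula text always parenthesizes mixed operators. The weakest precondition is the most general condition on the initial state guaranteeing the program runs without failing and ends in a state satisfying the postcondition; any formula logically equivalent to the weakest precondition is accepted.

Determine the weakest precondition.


Working backward. After the program, s ∨ (¬t) must hold.
Before s := s ∧ on: (s ∧ on) ∨ (¬t)
Before on := ¬on: (s ∧ (¬on)) ∨ (¬t)
Answer: WP = (s ∧ (¬on)) ∨ (¬t)


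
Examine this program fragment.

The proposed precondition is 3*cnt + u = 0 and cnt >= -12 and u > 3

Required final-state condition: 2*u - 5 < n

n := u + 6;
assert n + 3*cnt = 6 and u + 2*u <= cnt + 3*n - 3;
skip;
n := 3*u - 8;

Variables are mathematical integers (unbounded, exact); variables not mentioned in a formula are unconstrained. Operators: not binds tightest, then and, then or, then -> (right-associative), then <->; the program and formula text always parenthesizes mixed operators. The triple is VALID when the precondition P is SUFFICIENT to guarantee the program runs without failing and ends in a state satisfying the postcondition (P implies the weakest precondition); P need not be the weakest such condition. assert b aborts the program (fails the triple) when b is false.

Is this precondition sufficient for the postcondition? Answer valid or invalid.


Working backward. After the program, the postcondition 2*u - 5 < n must hold; in canonical form it is 2*u < n + 5.
Before n := 3*u - 8: u > 3
Before skip: u > 3
Before assert n + 3*cnt = 6 and u + 2*u <= cnt + 3*n - 3: 3*cnt + n = 6 and 3*u <= cnt + 3*n - 3 and u > 3
Before n := u + 6: 3*cnt + u = 0 and cnt >= -15 and u > 3
The weakest precondition is 3*cnt + u = 0 and cnt >= -15 and u > 3.
Check whether 3*cnt + u = 0 and cnt >= -12 and u > 3 implies it.
Every state satisfying the precondition satisfies the weakest precondition: the implication holds.
Answer: valid


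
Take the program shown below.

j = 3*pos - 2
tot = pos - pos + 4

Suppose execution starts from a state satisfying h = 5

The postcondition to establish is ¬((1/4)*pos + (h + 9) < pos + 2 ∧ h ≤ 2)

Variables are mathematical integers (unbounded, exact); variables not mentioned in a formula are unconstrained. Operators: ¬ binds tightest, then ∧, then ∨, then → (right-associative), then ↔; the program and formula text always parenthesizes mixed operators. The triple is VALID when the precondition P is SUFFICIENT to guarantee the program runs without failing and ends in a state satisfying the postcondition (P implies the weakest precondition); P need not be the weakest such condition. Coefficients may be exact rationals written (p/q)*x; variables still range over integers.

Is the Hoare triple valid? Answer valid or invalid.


Working backward. After the program, the postcondition ¬((1/4)*pos + (h + 9) < pos + 2 ∧ h ≤ 2) must hold; in canonical form it is ¬(h < (3/4)*pos - 7 ∧ h ≤ 2).
Before tot := pos - pos + 4: ¬(h < (3/4)*pos - 7 ∧ h ≤ 2)
Before j := 3*pos - 2: ¬(h < (3/4)*pos - 7 ∧ h ≤ 2)
The weakest precondition is ¬(h < (3/4)*pos - 7 ∧ h ≤ 2).
Check whether h = 5 implies it.
Every state satisfying the precondition satisfies the weakest precondition: the implication holds.
Answer: valid


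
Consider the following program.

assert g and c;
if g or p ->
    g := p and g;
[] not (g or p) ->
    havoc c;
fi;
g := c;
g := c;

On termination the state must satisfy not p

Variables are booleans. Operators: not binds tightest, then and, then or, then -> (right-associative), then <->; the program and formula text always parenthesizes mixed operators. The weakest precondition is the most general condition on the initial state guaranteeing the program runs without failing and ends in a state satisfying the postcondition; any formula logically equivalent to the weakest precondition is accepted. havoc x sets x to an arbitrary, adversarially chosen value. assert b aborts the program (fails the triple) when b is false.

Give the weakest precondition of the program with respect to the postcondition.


Working backward. After the program, not p must hold.
Before g := c: not p
Before g := c: not p
Then branch requires not p; else branch requires not p.
Before the if: ((g or p) -> (not p)) and ((not (g or p)) -> (not p))
Before assert g and c: g and c and ((g or p) -> (not p)) and ((not (g or p)) -> (not p))
Answer: WP = g and c and ((g or p) -> (not p)) and ((not (g or p)) -> (not p))


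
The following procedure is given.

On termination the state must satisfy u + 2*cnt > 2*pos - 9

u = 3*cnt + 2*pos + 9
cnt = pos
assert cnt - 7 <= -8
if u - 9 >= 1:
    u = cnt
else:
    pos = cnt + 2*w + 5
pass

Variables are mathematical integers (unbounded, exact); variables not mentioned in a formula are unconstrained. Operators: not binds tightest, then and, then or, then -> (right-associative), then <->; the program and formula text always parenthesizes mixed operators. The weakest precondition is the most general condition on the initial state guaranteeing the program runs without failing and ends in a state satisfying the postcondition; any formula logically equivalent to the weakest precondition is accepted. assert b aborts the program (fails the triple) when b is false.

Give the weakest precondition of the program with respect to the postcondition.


Working backward. After the program, the postcondition u + 2*cnt > 2*pos - 9 must hold; in canonical form it is 2*cnt + u > 2*pos - 9.
Before skip: 2*cnt + u > 2*pos - 9
Then branch requires 3*cnt > 2*pos - 9; else branch requires u > 4*w + 1.
Before the if: (u >= 10 -> 3*cnt > 2*pos - 9) and ((not (u >= 10)) -> u > 4*w + 1)
Before assert cnt - 7 <= -8: cnt <= -1 and (u >= 10 -> 3*cnt > 2*pos - 9) and ((not (u >= 10)) -> u > 4*w + 1)
Before cnt := pos: pos <= -1 and (u >= 10 -> pos > -9) and ((not (u >= 10)) -> u > 4*w + 1)
Before u := 3*cnt + 2*pos + 9: pos <= -1 and (3*cnt + 2*pos >= 1 -> pos > -9) and ((not (3*cnt + 2*pos >= 1)) -> 3*cnt + 2*pos > 4*w - 8)
Answer: WP = pos <= -1 and (3*cnt + 2*pos >= 1 -> pos > -9) and ((not (3*cnt + 2*pos >= 1)) -> 3*cnt + 2*pos > 4*w - 8)


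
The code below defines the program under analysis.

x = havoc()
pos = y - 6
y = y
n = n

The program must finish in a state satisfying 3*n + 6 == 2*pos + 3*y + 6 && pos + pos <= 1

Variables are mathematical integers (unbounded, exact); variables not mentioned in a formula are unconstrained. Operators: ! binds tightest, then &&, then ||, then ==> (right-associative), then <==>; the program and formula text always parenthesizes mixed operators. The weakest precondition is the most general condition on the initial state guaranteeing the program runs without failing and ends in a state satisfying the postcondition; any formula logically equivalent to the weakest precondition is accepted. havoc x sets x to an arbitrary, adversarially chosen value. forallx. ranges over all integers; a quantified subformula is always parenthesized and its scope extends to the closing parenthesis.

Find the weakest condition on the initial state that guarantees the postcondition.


Working backward. After the program, the postcondition 3*n + 6 == 2*pos + 3*y + 6 && pos + pos <= 1 must hold; in canonical form it is 3*n == 2*pos + 3*y && 2*pos <= 1.
Before n := n: 3*n == 2*pos + 3*y && 2*pos <= 1
Before y := y: 3*n == 2*pos + 3*y && 2*pos <= 1
Before pos := y - 6: 3*n == 5*y - 12 && 2*y <= 13
Before havoc x: 3*n == 5*y - 12 && 2*y <= 13
Answer: WP = 3*n == 5*y - 12 && 2*y <= 13


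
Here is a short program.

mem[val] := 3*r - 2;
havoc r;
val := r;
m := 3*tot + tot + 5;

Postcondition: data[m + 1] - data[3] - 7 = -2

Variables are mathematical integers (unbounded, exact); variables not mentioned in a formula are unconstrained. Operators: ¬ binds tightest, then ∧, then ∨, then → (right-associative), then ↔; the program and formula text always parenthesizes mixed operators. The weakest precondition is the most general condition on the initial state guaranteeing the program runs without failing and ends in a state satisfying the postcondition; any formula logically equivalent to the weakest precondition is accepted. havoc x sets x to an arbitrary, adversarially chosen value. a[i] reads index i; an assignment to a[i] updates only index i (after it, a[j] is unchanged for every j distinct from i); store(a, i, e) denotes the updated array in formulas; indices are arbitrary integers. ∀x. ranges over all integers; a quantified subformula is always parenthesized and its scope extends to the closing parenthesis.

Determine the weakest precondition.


Working backward. After the program, the postcondition data[m + 1] - data[3] - 7 = -2 must hold; in canonical form it is data[m + 1] = data[3] + 5.
Before m := 3*tot + tot + 5: data[4*tot + 6] = data[3] + 5
Before val := r: data[4*tot + 6] = data[3] + 5
Before havoc r: data[4*tot + 6] = data[3] + 5
Before mem[val] := 3*r - 2: data[4*tot + 6] = data[3] + 5
Answer: WP = data[4*tot + 6] = data[3] + 5


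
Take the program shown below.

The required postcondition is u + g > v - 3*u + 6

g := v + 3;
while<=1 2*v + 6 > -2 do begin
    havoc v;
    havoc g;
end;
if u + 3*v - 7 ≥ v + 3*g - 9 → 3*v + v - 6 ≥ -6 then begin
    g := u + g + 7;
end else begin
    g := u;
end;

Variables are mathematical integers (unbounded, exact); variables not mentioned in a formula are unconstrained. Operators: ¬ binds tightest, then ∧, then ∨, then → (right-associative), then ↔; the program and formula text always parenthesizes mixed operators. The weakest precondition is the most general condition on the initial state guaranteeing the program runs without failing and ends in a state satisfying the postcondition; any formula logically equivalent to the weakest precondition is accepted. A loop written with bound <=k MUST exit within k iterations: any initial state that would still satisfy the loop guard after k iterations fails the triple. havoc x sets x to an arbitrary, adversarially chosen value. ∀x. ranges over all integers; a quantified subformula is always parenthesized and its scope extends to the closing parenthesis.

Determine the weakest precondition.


Working backward. After the program, the postcondition u + g > v - 3*u + 6 must hold; in canonical form it is g + 4*u > v + 6.
Then branch requires g + 5*u > v - 1; else branch requires 5*u > v + 6.
Before the if: ((u + 2*v ≥ 3*g - 2 → 4*v ≥ 0) → g + 5*u > v - 1) ∧ ((¬(u + 2*v ≥ 3*g - 2 → 4*v ≥ 0)) → 5*u > v + 6)
Before the loop (bound <=1), unroll the exhaustion recursion (WP_0 = exit-now case; WP_j = one more guarded iteration, up to j = 1):
  WP_0: (¬(2*v > -8)) ∧ ((u + 2*v ≥ 3*g - 2 → 4*v ≥ 0) → g + 5*u > v - 1) ∧ ((¬(u + 2*v ≥ 3*g - 2 → 4*v ≥ 0)) → 5*u > v + 6)
  WP_1: (2*v > -8 → (∀v_1. (∀g_1. ((¬(2*v_1 > -8)) ∧ ((u + 2*v_1 ≥ 3*g_1 - 2 → 4*v_1 ≥ 0) → g_1 + 5*u > v_1 - 1) ∧ ((¬(u + 2*v_1 ≥ 3*g_1 - 2 → 4*v_1 ≥ 0)) → 5*u > v_1 + 6))))) ∧ ((¬(2*v > -8)) → (((u + 2*v ≥ 3*g - 2 → 4*v ≥ 0) → g + 5*u > v - 1) ∧ ((¬(u + 2*v ≥ 3*g - 2 → 4*v ≥ 0)) → 5*u > v + 6)))
So before the loop: (2*v > -8 → (∀v_1. (∀g_1. ((¬(2*v_1 > -8)) ∧ ((u + 2*v_1 ≥ 3*g_1 - 2 → 4*v_1 ≥ 0) → g_1 + 5*u > v_1 - 1) ∧ ((¬(u + 2*v_1 ≥ 3*g_1 - 2 → 4*v_1 ≥ 0)) → 5*u > v_1 + 6))))) ∧ ((¬(2*v > -8)) → (((u + 2*v ≥ 3*g - 2 → 4*v ≥ 0) → g + 5*u > v - 1) ∧ ((¬(u + 2*v ≥ 3*g - 2 → 4*v ≥ 0)) → 5*u > v + 6)))
Before g := v + 3: (2*v > -8 → (∀v_1. (∀g_1. ((¬(2*v_1 > -8)) ∧ ((u + 2*v_1 ≥ 3*g_1 - 2 → 4*v_1 ≥ 0) → g_1 + 5*u > v_1 - 1) ∧ ((¬(u + 2*v_1 ≥ 3*g_1 - 2 → 4*v_1 ≥ 0)) → 5*u > v_1 + 6))))) ∧ ((¬(2*v > -8)) → (((u ≥ v + 7 → 4*v ≥ 0) → 5*u > -4) ∧ ((¬(u ≥ v + 7 → 4*v ≥ 0)) → 5*u > v + 6)))
Answer: WP = (2*v > -8 → (∀v_1. (∀g_1. ((¬(2*v_1 > -8)) ∧ ((u + 2*v_1 ≥ 3*g_1 - 2 → 4*v_1 ≥ 0) → g_1 + 5*u > v_1 - 1) ∧ ((¬(u + 2*v_1 ≥ 3*g_1 - 2 → 4*v_1 ≥ 0)) → 5*u > v_1 + 6))))) ∧ ((¬(2*v > -8)) → (((u ≥ v + 7 → 4*v ≥ 0) → 5*u > -4) ∧ ((¬(u ≥ v + 7 → 4*v ≥ 0)) → 5*u > v + 6)))


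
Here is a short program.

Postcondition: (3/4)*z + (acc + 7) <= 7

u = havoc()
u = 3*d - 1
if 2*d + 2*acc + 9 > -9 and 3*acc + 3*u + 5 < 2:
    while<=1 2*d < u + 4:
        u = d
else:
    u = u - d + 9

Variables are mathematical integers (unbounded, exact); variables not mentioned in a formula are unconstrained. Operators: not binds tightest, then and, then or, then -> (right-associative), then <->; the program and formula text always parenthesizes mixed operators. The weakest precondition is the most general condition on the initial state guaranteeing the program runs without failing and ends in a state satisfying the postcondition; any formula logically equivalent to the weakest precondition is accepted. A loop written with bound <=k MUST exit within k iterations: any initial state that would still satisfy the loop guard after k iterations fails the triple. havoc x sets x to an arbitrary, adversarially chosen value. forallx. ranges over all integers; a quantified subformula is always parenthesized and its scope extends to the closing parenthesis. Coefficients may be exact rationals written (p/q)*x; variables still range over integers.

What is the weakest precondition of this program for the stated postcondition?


Working backward. After the program, the postcondition (3/4)*z + (acc + 7) <= 7 must hold; in canonical form it is acc + (3/4)*z <= 0.
Then branch requires (2*d < u + 4 -> ((not (d < 4)) and acc + (3/4)*z <= 0)) and ((not (2*d < u + 4)) -> acc + (3/4)*z <= 0); else branch requires acc + (3/4)*z <= 0.
Before the if: ((2*acc + 2*d > -18 and 3*acc + 3*u < -3) -> ((2*d < u + 4 -> ((not (d < 4)) and acc + (3/4)*z <= 0)) and ((not (2*d < u + 4)) -> acc + (3/4)*z <= 0))) and ((not (2*acc + 2*d > -18 and 3*acc + 3*u < -3)) -> acc + (3/4)*z <= 0)
Before u := 3*d - 1: ((2*acc + 2*d > -18 and 3*acc + 9*d < 0) -> ((d > -3 -> ((not (d < 4)) and acc + (3/4)*z <= 0)) and ((not (d > -3)) -> acc + (3/4)*z <= 0))) and ((not (2*acc + 2*d > -18 and 3*acc + 9*d < 0)) -> acc + (3/4)*z <= 0)
Before havoc u: ((2*acc + 2*d > -18 and 3*acc + 9*d < 0) -> ((d > -3 -> ((not (d < 4)) and acc + (3/4)*z <= 0)) and ((not (d > -3)) -> acc + (3/4)*z <= 0))) and ((not (2*acc + 2*d > -18 and 3*acc + 9*d < 0)) -> acc + (3/4)*z <= 0)
Answer: WP = ((2*acc + 2*d > -18 and 3*acc + 9*d < 0) -> ((d > -3 -> ((not (d < 4)) and acc + (3/4)*z <= 0)) and ((not (d > -3)) -> acc + (3/4)*z <= 0))) and ((not (2*acc + 2*d > -18 and 3*acc + 9*d < 0)) -> acc + (3/4)*z <= 0)


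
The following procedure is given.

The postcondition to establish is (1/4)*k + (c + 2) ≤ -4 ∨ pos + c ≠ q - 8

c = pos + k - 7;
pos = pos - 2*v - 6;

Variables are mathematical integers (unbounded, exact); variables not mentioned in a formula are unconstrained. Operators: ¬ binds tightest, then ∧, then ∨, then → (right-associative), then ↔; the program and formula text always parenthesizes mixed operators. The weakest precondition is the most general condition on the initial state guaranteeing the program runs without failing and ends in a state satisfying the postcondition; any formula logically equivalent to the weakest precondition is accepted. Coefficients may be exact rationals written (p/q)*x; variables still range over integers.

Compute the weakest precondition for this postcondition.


Working backward. After the program, the postcondition (1/4)*k + (c + 2) ≤ -4 ∨ pos + c ≠ q - 8 must hold; in canonical form it is c + (1/4)*k ≤ -6 ∨ c + pos ≠ q - 8.
Before pos := pos - 2*v - 6: c + (1/4)*k ≤ -6 ∨ c + pos ≠ q + 2*v - 2
Before c := pos + k - 7: (5/4)*k + pos ≤ 1 ∨ k + 2*pos ≠ q + 2*v + 5
Answer: WP = (5/4)*k + pos ≤ 1 ∨ k + 2*pos ≠ q + 2*v + 5


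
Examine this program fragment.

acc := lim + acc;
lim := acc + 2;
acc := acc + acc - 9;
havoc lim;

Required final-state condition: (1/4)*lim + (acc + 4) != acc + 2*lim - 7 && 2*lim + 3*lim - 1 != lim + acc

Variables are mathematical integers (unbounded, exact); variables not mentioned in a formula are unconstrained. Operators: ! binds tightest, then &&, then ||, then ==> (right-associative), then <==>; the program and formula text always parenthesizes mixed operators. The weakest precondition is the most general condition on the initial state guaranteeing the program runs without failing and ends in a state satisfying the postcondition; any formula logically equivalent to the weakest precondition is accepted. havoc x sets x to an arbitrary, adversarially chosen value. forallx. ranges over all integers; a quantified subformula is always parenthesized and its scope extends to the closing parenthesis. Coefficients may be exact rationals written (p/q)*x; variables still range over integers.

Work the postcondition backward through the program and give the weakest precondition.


Working backward. After the program, the postcondition (1/4)*lim + (acc + 4) != acc + 2*lim - 7 && 2*lim + 3*lim - 1 != lim + acc must hold; in canonical form it is (7/4)*lim != 11 && 4*lim != acc + 1.
Before havoc lim: forall lim_1. ((7/4)*lim_1 != 11 && 4*lim_1 != acc + 1)
Before acc := acc + acc - 9: forall lim_1. ((7/4)*lim_1 != 11 && 4*lim_1 != 2*acc - 8)
Before lim := acc + 2: forall lim_1. ((7/4)*lim_1 != 11 && 4*lim_1 != 2*acc - 8)
Before acc := lim + acc: forall lim_1. ((7/4)*lim_1 != 11 && 4*lim_1 != 2*acc + 2*lim - 8)
Answer: WP = forall lim_1. ((7/4)*lim_1 != 11 && 4*lim_1 != 2*acc + 2*lim - 8)


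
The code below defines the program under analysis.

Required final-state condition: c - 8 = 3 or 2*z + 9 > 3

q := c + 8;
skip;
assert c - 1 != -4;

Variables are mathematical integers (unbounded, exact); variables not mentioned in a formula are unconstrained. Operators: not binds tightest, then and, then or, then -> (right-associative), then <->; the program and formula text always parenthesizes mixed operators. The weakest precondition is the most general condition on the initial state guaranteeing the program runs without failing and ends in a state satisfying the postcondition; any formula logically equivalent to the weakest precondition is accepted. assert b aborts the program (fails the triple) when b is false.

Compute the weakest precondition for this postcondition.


Working backward. After the program, the postcondition c - 8 = 3 or 2*z + 9 > 3 must hold; in canonical form it is c = 11 or 2*z > -6.
Before assert c - 1 != -4: c != -3 and (c = 11 or 2*z > -6)
Before skip: c != -3 and (c = 11 or 2*z > -6)
Before q := c + 8: c != -3 and (c = 11 or 2*z > -6)
Answer: WP = c != -3 and (c = 11 or 2*z > -6)


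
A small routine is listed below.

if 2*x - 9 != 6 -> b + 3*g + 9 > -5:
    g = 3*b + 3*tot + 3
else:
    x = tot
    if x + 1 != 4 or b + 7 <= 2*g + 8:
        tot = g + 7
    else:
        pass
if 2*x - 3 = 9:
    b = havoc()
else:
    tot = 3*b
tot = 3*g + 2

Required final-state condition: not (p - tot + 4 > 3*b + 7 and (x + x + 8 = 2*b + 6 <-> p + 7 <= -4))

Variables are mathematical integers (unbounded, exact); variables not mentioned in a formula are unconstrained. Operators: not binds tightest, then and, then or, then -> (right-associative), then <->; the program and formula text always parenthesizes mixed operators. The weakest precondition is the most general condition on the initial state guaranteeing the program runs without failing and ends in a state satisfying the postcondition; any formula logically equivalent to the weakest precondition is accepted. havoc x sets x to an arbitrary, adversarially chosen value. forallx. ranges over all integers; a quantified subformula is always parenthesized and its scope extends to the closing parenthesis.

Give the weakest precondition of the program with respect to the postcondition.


Working backward. After the program, the postcondition not (p - tot + 4 > 3*b + 7 and (x + x + 8 = 2*b + 6 <-> p + 7 <= -4)) must hold; in canonical form it is not (p > 3*b + tot + 3 and (2*x = 2*b - 2 <-> p <= -11)).
Before tot := 3*g + 2: not (p > 3*b + 3*g + 5 and (2*x = 2*b - 2 <-> p <= -11))
Then branch requires forall b_1. (not (p > 3*b_1 + 3*g + 5 and (2*x = 2*b_1 - 2 <-> p <= -11))); else branch requires not (p > 3*b + 3*g + 5 and (2*x = 2*b - 2 <-> p <= -11)).
Before the if: (2*x = 12 -> (forall b_1. (not (p > 3*b_1 + 3*g + 5 and (2*x = 2*b_1 - 2 <-> p <= -11))))) and ((not (2*x = 12)) -> (not (p > 3*b + 3*g + 5 and (2*x = 2*b - 2 <-> p <= -11))))
Then branch requires (2*x = 12 -> (forall b_1. (not (p > 9*b + 3*b_1 + 9*tot + 14 and (2*x = 2*b_1 - 2 <-> p <= -11))))) and ((not (2*x = 12)) -> (not (p > 12*b + 9*tot + 14 and (2*x = 2*b - 2 <-> p <= -11)))); else branch requires ((tot != 3 or b <= 2*g + 1) -> ((2*tot = 12 -> (forall b_1. (not (p > 3*b_1 + 3*g + 5 and (2*tot = 2*b_1 - 2 <-> p <= -11))))) and ((not (2*tot = 12)) -> (not (p > 3*b + 3*g + 5 and (2*tot = 2*b - 2 <-> p <= -11)))))) and ((not (tot != 3 or b <= 2*g + 1)) -> ((2*tot = 12 -> (forall b_1. (not (p > 3*b_1 + 3*g + 5 and (2*tot = 2*b_1 - 2 <-> p <= -11))))) and ((not (2*tot = 12)) -> (not (p > 3*b + 3*g + 5 and (2*tot = 2*b - 2 <-> p <= -11)))))).
Before the if: ((2*x != 15 -> b + 3*g > -14) -> ((2*x = 12 -> (forall b_1. (not (p > 9*b + 3*b_1 + 9*tot + 14 and (2*x = 2*b_1 - 2 <-> p <= -11))))) and ((not (2*x = 12)) -> (not (p > 12*b + 9*tot + 14 and (2*x = 2*b - 2 <-> p <= -11)))))) and ((not (2*x != 15 -> b + 3*g > -14)) -> (((tot != 3 or b <= 2*g + 1) -> ((2*tot = 12 -> (forall b_1. (not (p > 3*b_1 + 3*g + 5 and (2*tot = 2*b_1 - 2 <-> p <= -11))))) and ((not (2*tot = 12)) -> (not (p > 3*b + 3*g + 5 and (2*tot = 2*b - 2 <-> p <= -11)))))) and ((not (tot != 3 or b <= 2*g + 1)) -> ((2*tot = 12 -> (forall b_1. (not (p > 3*b_1 + 3*g + 5 and (2*tot = 2*b_1 - 2 <-> p <= -11))))) and ((not (2*tot = 12)) -> (not (p > 3*b + 3*g + 5 and (2*tot = 2*b - 2 <-> p <= -11))))))))
Answer: WP = ((2*x != 15 -> b + 3*g > -14) -> ((2*x = 12 -> (forall b_1. (not (p > 9*b + 3*b_1 + 9*tot + 14 and (2*x = 2*b_1 - 2 <-> p <= -11))))) and ((not (2*x = 12)) -> (not (p > 12*b + 9*tot + 14 and (2*x = 2*b - 2 <-> p <= -11)))))) and ((not (2*x != 15 -> b + 3*g > -14)) -> (((tot != 3 or b <= 2*g + 1) -> ((2*tot = 12 -> (forall b_1. (not (p > 3*b_1 + 3*g + 5 and (2*tot = 2*b_1 - 2 <-> p <= -11))))) and ((not (2*tot = 12)) -> (not (p > 3*b + 3*g + 5 and (2*tot = 2*b - 2 <-> p <= -11)))))) and ((not (tot != 3 or b <= 2*g + 1)) -> ((2*tot = 12 -> (forall b_1. (not (p > 3*b_1 + 3*g + 5 and (2*tot = 2*b_1 - 2 <-> p <= -11))))) and ((not (2*tot = 12)) -> (not (p > 3*b + 3*g + 5 and (2*tot = 2*b - 2 <-> p <= -11))))))))


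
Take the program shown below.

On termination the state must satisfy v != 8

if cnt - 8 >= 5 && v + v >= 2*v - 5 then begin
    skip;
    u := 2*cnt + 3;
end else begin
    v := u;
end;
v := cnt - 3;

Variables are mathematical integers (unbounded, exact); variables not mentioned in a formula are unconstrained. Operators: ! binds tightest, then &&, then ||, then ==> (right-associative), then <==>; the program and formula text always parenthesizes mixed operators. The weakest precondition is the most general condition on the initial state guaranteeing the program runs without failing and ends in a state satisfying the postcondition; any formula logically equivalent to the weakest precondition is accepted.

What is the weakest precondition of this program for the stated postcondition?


Working backward. After the program, v != 8 must hold.
Before v := cnt - 3: cnt != 11
Then branch requires cnt != 11; else branch requires cnt != 11.
Before the if: (cnt >= 13 ==> cnt != 11) && ((!(cnt >= 13)) ==> cnt != 11)
Answer: WP = (cnt >= 13 ==> cnt != 11) && ((!(cnt >= 13)) ==> cnt != 11)


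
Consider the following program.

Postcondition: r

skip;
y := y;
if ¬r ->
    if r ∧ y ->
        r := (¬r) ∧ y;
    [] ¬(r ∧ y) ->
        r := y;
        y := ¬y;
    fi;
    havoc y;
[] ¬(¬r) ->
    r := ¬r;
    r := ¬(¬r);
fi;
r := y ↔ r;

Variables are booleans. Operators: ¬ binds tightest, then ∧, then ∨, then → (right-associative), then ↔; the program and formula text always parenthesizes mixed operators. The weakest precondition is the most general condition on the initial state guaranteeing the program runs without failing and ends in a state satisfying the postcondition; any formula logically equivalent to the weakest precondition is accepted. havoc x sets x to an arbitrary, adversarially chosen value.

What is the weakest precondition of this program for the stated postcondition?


Working backward. After the program, r must hold.
Before r := y ↔ r: y ↔ r
Then branch requires ((r ∧ y) → ((¬r) ∧ y ∧ (¬((¬r) ∧ y)))) ∧ r ∧ y; else branch requires y ↔ (¬r).
Before the if: ((¬r) → (((r ∧ y) → ((¬r) ∧ y ∧ (¬((¬r) ∧ y)))) ∧ r ∧ y)) ∧ (r → (y ↔ (¬r)))
Before y := y: ((¬r) → (((r ∧ y) → ((¬r) ∧ y ∧ (¬((¬r) ∧ y)))) ∧ r ∧ y)) ∧ (r → (y ↔ (¬r)))
Before skip: ((¬r) → (((r ∧ y) → ((¬r) ∧ y ∧ (¬((¬r) ∧ y)))) ∧ r ∧ y)) ∧ (r → (y ↔ (¬r)))
Answer: WP = ((¬r) → (((r ∧ y) → ((¬r) ∧ y ∧ (¬((¬r) ∧ y)))) ∧ r ∧ y)) ∧ (r → (y ↔ (¬r)))


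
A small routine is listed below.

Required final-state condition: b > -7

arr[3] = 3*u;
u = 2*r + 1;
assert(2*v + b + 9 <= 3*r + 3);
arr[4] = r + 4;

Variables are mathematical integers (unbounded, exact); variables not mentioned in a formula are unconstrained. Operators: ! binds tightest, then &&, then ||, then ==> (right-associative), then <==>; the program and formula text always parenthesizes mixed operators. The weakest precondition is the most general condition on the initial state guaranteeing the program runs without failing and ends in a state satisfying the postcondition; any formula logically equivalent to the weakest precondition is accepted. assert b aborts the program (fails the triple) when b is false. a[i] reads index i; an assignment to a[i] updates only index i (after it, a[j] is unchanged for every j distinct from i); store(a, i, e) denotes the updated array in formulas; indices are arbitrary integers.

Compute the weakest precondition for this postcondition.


Working backward. After the program, b > -7 must hold.
Before arr[4] := r + 4: b > -7
Before assert 2*v + b + 9 <= 3*r + 3: b + 2*v <= 3*r - 6 && b > -7
Before u := 2*r + 1: b + 2*v <= 3*r - 6 && b > -7
Before arr[3] := 3*u: b + 2*v <= 3*r - 6 && b > -7
Answer: WP = b + 2*v <= 3*r - 6 && b > -7
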